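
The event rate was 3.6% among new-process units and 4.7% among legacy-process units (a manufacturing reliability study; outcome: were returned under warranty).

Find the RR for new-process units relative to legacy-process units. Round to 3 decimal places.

RR = 0.03600 / 0.04700 = 0.766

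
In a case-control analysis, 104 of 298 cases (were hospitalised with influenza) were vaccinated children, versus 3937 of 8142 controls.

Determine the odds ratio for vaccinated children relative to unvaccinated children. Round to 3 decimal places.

OR = (104 × 4205) / (3937 × 194) = 437320/763778 ≈ 0.573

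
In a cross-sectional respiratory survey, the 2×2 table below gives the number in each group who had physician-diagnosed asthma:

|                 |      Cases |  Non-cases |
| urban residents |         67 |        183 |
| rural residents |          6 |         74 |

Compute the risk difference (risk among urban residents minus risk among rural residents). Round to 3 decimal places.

0.193

risk, urban residents = 67/250 = 0.2680
risk, rural residents = 6/80 = 0.0750
risk difference = 0.2680 − 0.0750 = 0.193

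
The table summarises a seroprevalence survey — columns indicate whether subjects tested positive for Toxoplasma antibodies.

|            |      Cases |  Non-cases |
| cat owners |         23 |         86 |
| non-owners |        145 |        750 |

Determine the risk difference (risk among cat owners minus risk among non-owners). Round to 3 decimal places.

risk, cat owners = 23/109 = 0.2110
risk, non-owners = 145/895 = 0.1620
risk difference = 0.2110 − 0.1620 = 0.049

0.049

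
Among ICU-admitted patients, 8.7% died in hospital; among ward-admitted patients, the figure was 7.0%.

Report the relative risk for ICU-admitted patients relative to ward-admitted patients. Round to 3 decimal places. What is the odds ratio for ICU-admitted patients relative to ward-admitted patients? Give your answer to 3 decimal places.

RR = 0.0870 / 0.0700 = 1.243
odds, ICU-admitted patients = 0.0870/0.9130 = 0.0953
odds, ward-admitted patients = 0.0700/0.9300 = 0.0753
OR = 0.0953 / 0.0753 = 1.266

RR = 1.243; OR = 1.266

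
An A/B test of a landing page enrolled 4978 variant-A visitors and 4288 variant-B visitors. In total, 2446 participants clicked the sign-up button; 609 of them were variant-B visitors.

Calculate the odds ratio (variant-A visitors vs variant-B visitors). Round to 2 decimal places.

OR ≈ 3.53

variant-A visitors with the outcome: 2446 − 609 = 1837
variant-A visitors without the outcome: 4978 − 1837 = 3141
variant-B visitors without the outcome: 4288 − 609 = 3679
odds, variant-A visitors = 1837/3141 = 0.5848
odds, variant-B visitors = 609/3679 = 0.1655
OR = 0.5848 / 0.1655 = 3.53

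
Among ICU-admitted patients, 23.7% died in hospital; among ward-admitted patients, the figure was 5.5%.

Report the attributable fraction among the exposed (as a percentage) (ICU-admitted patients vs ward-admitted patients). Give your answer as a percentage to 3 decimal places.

AR% = (0.2370 − 0.0550) / 0.2370 = 0.7679 → 76.793%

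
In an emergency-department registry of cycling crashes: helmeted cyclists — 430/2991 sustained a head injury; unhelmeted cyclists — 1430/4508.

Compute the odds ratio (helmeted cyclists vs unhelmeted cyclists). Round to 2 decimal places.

OR = (430 × 3078) / (2561 × 1430) = 1323540/3662230 ≈ 0.36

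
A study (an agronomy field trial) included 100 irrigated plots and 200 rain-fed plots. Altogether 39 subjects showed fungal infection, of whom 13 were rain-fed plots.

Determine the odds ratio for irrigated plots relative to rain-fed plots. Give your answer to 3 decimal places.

OR: 5.054

irrigated plots with the outcome: 39 − 13 = 26
irrigated plots without the outcome: 100 − 26 = 74
rain-fed plots without the outcome: 200 − 13 = 187
OR = (26 × 187) / (74 × 13) = 4862/962 ≈ 5.054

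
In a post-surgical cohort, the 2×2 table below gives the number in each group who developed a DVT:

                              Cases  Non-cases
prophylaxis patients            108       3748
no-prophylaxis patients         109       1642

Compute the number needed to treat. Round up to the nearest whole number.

risk, prophylaxis patients = 108/3856 = 0.028008
risk, no-prophylaxis patients = 109/1751 = 0.062250
absolute risk difference = 0.034242
1 / 0.034242 = 29.204 → round up → 30

NNT: 30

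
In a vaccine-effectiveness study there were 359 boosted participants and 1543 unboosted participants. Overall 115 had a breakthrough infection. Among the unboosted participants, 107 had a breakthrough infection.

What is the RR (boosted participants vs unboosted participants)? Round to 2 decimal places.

0.32

boosted participants with the outcome: 115 − 107 = 8
boosted participants without the outcome: 359 − 8 = 351
unboosted participants without the outcome: 1543 − 107 = 1436
risk, boosted participants = 8/359 = 0.02228
risk, unboosted participants = 107/1543 = 0.06935
RR = 0.02228 / 0.06935 = 0.32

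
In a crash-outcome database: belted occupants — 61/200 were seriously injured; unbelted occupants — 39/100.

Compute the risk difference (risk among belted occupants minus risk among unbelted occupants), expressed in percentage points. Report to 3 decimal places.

risk, belted occupants = 61/200 = 0.3050
risk, unbelted occupants = 39/100 = 0.3900
risk difference = 0.3050 − 0.3900 = -0.0850 → -8.500 percentage points

RD = -8.500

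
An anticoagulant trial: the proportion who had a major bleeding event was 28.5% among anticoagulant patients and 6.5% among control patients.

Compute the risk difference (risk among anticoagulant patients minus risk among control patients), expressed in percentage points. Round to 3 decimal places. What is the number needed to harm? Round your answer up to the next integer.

RD = 22.000; NNH = 5

risk difference = 0.2850 − 0.0650 = 0.2200 → 22.000 percentage points
absolute risk difference = 0.220000
1 / 0.220000 = 4.545 → round up → 5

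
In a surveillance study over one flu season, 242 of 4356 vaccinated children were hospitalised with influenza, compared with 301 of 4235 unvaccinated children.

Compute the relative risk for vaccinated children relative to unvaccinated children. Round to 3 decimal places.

risk, vaccinated children = 242/4356 = 0.0556
risk, unvaccinated children = 301/4235 = 0.0711
RR = 0.0556 / 0.0711 = 0.782

0.782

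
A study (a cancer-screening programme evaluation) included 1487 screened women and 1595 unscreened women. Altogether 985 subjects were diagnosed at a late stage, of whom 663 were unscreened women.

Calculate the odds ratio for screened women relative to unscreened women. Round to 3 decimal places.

screened women with the outcome: 985 − 663 = 322
screened women without the outcome: 1487 − 322 = 1165
unscreened women without the outcome: 1595 − 663 = 932
OR = (322 × 932) / (1165 × 663) = 300104/772395 ≈ 0.389

0.389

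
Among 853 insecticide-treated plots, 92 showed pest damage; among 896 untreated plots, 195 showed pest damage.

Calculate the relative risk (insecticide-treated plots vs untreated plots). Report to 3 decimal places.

0.496

risk, insecticide-treated plots = 92/853 = 0.1079
risk, untreated plots = 195/896 = 0.2176
RR = 0.1079 / 0.2176 = 0.496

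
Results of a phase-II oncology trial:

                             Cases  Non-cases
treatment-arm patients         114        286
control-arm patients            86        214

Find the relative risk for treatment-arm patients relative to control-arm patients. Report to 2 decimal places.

RR ≈ 0.99

risk, treatment-arm patients = 114/400 = 0.2850
risk, control-arm patients = 86/300 = 0.2867
RR = 0.2850 / 0.2867 = 0.99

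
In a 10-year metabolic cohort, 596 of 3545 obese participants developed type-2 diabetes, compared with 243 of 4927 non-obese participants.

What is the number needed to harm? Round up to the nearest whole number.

NNH = 9

risk, obese participants = 596/3545 = 0.168124
risk, non-obese participants = 243/4927 = 0.049320
absolute risk difference = 0.118804
1 / 0.118804 = 8.417 → round up → 9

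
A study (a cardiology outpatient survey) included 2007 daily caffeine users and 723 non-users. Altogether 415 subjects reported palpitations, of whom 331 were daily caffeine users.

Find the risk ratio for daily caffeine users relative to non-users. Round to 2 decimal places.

RR: 1.42

daily caffeine users without the outcome: 2007 − 331 = 1676
non-users with the outcome: 415 − 331 = 84
non-users without the outcome: 723 − 84 = 639
risk, daily caffeine users = 331/2007 = 0.1649
risk, non-users = 84/723 = 0.1162
RR = 0.1649 / 0.1162 = 1.42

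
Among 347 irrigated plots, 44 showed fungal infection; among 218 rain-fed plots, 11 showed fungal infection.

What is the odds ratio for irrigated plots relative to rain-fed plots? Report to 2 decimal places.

odds, irrigated plots = 44/303 = 0.1452
odds, rain-fed plots = 11/207 = 0.0531
OR = 0.1452 / 0.0531 = 2.73

OR ≈ 2.73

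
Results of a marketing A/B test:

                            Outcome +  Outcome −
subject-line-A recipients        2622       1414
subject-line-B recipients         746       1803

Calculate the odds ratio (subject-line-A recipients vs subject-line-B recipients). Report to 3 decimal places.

OR = (2622 × 1803) / (1414 × 746) = 4727466/1054844 ≈ 4.482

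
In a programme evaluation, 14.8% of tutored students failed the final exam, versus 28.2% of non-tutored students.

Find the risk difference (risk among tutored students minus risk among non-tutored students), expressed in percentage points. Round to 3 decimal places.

risk difference = 0.1480 − 0.2820 = -0.1340 → -13.400 percentage points

-13.400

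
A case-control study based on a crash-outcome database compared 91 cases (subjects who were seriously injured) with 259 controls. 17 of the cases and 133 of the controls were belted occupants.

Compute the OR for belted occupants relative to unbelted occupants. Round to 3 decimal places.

OR = (17 × 126) / (133 × 74) = 2142/9842 ≈ 0.218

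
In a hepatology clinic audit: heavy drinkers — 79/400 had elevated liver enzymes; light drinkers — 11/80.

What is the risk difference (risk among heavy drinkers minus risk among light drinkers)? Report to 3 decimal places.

risk, heavy drinkers = 79/400 = 0.1975
risk, light drinkers = 11/80 = 0.1375
risk difference = 0.1975 − 0.1375 = 0.060

0.060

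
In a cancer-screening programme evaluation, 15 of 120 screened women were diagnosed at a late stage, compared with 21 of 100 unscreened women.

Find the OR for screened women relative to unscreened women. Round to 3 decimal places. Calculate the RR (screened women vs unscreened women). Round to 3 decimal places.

OR = (15 × 79) / (105 × 21) = 1185/2205 ≈ 0.537
risk, screened women = 15/120 = 0.1250
risk, unscreened women = 21/100 = 0.2100
RR = 0.1250 / 0.2100 = 0.595

OR = 0.537; RR = 0.595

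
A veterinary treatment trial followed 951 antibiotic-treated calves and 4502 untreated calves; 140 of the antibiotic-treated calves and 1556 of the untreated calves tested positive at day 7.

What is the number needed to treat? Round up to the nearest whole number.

risk, antibiotic-treated calves = 140/951 = 0.147213
risk, untreated calves = 1556/4502 = 0.345624
absolute risk difference = 0.198411
1 / 0.198411 = 5.040 → round up → 6

NNT: 6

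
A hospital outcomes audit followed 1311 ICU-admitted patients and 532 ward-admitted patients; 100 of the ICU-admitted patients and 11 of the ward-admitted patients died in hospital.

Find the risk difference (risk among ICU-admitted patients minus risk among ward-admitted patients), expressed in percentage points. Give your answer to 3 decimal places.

risk, ICU-admitted patients = 100/1311 = 0.07628
risk, ward-admitted patients = 11/532 = 0.02068
risk difference = 0.07628 − 0.02068 = 0.05560 → 5.560 percentage points

5.560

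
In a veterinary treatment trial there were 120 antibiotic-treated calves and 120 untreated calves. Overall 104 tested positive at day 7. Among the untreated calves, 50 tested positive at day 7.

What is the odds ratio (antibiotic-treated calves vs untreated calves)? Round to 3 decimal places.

1.145

antibiotic-treated calves with the outcome: 104 − 50 = 54
antibiotic-treated calves without the outcome: 120 − 54 = 66
untreated calves without the outcome: 120 − 50 = 70
OR = (54 × 70) / (66 × 50) = 3780/3300 ≈ 1.145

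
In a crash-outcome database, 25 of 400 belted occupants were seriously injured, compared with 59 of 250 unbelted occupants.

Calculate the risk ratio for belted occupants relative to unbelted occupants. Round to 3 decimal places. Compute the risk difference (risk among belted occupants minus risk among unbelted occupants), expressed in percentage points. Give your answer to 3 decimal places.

risk, belted occupants = 25/400 = 0.0625
risk, unbelted occupants = 59/250 = 0.2360
RR = 0.0625 / 0.2360 = 0.265
risk difference = 0.0625 − 0.2360 = -0.1735 → -17.350 percentage points

RR = 0.265; RD = -17.350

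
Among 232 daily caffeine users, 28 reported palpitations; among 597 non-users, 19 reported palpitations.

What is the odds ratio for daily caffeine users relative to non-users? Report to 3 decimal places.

OR = (28 × 578) / (204 × 19) = 16184/3876 ≈ 4.175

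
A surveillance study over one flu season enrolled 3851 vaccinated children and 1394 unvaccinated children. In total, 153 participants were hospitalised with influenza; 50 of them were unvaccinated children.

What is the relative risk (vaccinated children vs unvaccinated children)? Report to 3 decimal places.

vaccinated children with the outcome: 153 − 50 = 103
vaccinated children without the outcome: 3851 − 103 = 3748
unvaccinated children without the outcome: 1394 − 50 = 1344
risk, vaccinated children = 103/3851 = 0.02675
risk, unvaccinated children = 50/1394 = 0.03587
RR = 0.02675 / 0.03587 = 0.746

RR ≈ 0.746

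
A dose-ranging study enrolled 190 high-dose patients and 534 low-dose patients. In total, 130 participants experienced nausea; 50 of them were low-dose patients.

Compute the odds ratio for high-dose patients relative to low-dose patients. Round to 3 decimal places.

high-dose patients with the outcome: 130 − 50 = 80
high-dose patients without the outcome: 190 − 80 = 110
low-dose patients without the outcome: 534 − 50 = 484
OR = (80 × 484) / (110 × 50) = 38720/5500 ≈ 7.040

OR: 7.040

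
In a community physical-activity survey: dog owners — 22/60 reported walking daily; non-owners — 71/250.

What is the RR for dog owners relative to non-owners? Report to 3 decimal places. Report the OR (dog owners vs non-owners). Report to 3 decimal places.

risk, dog owners = 22/60 = 0.3667
risk, non-owners = 71/250 = 0.2840
RR = 0.3667 / 0.2840 = 1.291
OR = (22 × 179) / (38 × 71) = 3938/2698 ≈ 1.460

RR = 1.291; OR = 1.460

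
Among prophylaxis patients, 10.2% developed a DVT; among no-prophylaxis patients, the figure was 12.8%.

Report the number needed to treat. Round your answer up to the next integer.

absolute risk difference = 0.026000
1 / 0.026000 = 38.462 → round up → 39

39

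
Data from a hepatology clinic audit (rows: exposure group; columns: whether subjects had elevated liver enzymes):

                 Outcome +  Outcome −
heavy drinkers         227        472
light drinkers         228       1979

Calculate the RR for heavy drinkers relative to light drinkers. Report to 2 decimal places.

RR = 3.14

risk, heavy drinkers = 227/699 = 0.3247
risk, light drinkers = 228/2207 = 0.1033
RR = 0.3247 / 0.1033 = 3.14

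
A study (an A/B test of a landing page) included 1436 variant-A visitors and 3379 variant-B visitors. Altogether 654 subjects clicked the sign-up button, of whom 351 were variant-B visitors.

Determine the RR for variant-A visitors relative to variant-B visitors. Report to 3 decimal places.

variant-A visitors with the outcome: 654 − 351 = 303
variant-A visitors without the outcome: 1436 − 303 = 1133
variant-B visitors without the outcome: 3379 − 351 = 3028
risk, variant-A visitors = 303/1436 = 0.2110
risk, variant-B visitors = 351/3379 = 0.1039
RR = 0.2110 / 0.1039 = 2.031

RR = 2.031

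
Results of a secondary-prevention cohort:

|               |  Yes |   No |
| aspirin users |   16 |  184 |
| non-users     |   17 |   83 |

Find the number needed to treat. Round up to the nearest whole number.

NNT = 12

risk, aspirin users = 16/200 = 0.080000
risk, non-users = 17/100 = 0.170000
absolute risk difference = 0.090000
1 / 0.090000 = 11.111 → round up → 12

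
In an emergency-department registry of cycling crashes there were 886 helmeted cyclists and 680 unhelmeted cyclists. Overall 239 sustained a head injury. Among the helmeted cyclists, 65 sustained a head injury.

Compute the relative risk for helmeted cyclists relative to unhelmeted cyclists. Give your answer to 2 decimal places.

0.29

helmeted cyclists without the outcome: 886 − 65 = 821
unhelmeted cyclists with the outcome: 239 − 65 = 174
unhelmeted cyclists without the outcome: 680 − 174 = 506
risk, helmeted cyclists = 65/886 = 0.0734
risk, unhelmeted cyclists = 174/680 = 0.2559
RR = 0.0734 / 0.2559 = 0.29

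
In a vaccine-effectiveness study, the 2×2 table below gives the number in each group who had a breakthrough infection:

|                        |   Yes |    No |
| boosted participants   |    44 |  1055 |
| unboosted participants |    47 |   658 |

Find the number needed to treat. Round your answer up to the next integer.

risk, boosted participants = 44/1099 = 0.040036
risk, unboosted participants = 47/705 = 0.066667
absolute risk difference = 0.026630
1 / 0.026630 = 37.552 → round up → 38

NNT ≈ 38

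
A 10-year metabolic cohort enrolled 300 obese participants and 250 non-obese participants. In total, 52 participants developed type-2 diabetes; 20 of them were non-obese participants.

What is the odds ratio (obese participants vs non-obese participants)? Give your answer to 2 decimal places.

OR ≈ 1.37

obese participants with the outcome: 52 − 20 = 32
obese participants without the outcome: 300 − 32 = 268
non-obese participants without the outcome: 250 − 20 = 230
odds, obese participants = 32/268 = 0.1194
odds, non-obese participants = 20/230 = 0.0870
OR = 0.1194 / 0.0870 = 1.37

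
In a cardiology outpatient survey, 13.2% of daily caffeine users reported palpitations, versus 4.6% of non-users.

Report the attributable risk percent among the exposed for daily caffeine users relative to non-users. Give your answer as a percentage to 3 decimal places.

AR% = (0.13200 − 0.04600) / 0.13200 = 0.6515 → 65.152%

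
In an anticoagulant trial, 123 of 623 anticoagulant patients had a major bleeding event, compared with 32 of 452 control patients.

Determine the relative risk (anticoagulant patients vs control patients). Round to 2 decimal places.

RR ≈ 2.79

risk, anticoagulant patients = 123/623 = 0.1974
risk, control patients = 32/452 = 0.0708
RR = 0.1974 / 0.0708 = 2.79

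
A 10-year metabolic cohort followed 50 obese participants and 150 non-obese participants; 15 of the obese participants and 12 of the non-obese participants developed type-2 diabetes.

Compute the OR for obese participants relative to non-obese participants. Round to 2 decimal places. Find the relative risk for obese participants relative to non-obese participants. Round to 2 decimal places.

OR = (15 × 138) / (35 × 12) = 2070/420 ≈ 4.93
risk, obese participants = 15/50 = 0.3000
risk, non-obese participants = 12/150 = 0.0800
RR = 0.3000 / 0.0800 = 3.75

OR = 4.93; RR = 3.75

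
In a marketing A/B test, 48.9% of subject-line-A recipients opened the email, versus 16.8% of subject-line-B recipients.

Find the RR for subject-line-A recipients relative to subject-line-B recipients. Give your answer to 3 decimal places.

RR = 0.4890 / 0.1680 = 2.911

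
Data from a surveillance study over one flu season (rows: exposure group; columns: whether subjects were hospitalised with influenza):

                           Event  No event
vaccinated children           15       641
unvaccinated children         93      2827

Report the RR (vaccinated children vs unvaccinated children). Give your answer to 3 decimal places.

RR: 0.718

risk, vaccinated children = 15/656 = 0.02287
risk, unvaccinated children = 93/2920 = 0.03185
RR = 0.02287 / 0.03185 = 0.718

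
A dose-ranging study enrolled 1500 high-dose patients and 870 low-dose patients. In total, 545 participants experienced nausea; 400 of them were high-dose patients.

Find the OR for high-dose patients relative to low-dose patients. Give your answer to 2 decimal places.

1.82

high-dose patients without the outcome: 1500 − 400 = 1100
low-dose patients with the outcome: 545 − 400 = 145
low-dose patients without the outcome: 870 − 145 = 725
odds, high-dose patients = 400/1100 = 0.3636
odds, low-dose patients = 145/725 = 0.2000
OR = 0.3636 / 0.2000 = 1.82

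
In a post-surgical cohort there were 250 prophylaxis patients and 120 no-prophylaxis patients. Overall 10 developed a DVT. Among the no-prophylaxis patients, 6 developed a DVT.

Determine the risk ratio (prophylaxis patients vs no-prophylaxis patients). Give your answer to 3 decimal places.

RR = 0.320

prophylaxis patients with the outcome: 10 − 6 = 4
prophylaxis patients without the outcome: 250 − 4 = 246
no-prophylaxis patients without the outcome: 120 − 6 = 114
risk, prophylaxis patients = 4/250 = 0.01600
risk, no-prophylaxis patients = 6/120 = 0.05000
RR = 0.01600 / 0.05000 = 0.320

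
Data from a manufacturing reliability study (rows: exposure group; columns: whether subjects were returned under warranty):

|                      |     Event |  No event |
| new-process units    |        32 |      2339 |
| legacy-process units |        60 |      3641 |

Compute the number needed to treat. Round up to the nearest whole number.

369

risk, new-process units = 32/2371 = 0.013496
risk, legacy-process units = 60/3701 = 0.016212
absolute risk difference = 0.002715
1 / 0.002715 = 368.324 → round up → 369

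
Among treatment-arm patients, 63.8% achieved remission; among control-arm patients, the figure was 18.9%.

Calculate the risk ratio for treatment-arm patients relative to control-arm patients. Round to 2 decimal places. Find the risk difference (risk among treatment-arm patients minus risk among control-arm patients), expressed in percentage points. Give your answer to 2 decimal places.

RR = 0.6380 / 0.1890 = 3.38
risk difference = 0.6380 − 0.1890 = 0.4490 → 44.90 percentage points

RR = 3.38; RD = 44.90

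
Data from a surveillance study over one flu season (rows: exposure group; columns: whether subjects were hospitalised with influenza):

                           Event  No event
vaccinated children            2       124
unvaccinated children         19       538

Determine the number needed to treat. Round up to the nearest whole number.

NNT: 55

risk, vaccinated children = 2/126 = 0.015873
risk, unvaccinated children = 19/557 = 0.034111
absolute risk difference = 0.018238
1 / 0.018238 = 54.831 → round up → 55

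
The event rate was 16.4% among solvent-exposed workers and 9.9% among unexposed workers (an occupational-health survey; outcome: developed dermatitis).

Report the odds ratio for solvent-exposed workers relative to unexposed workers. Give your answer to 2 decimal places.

1.79

odds, solvent-exposed workers = 0.1640/0.8360 = 0.1962
odds, unexposed workers = 0.0990/0.9010 = 0.1099
OR = 0.1962 / 0.1099 = 1.79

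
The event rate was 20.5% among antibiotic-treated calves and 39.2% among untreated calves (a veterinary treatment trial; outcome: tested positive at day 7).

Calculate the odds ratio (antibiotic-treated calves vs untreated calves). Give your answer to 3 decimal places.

odds, antibiotic-treated calves = 0.2050/0.7950 = 0.2579
odds, untreated calves = 0.3920/0.6080 = 0.6447
OR = 0.2579 / 0.6447 = 0.400

0.400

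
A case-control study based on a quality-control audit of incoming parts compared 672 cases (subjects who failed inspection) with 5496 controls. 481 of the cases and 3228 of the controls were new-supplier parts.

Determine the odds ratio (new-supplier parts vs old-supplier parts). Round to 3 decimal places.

OR = (481 × 2268) / (3228 × 191) = 1090908/616548 ≈ 1.769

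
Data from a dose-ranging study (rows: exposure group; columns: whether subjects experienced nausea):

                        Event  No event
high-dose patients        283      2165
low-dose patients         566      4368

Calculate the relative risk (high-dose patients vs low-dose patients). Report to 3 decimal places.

1.008

risk, high-dose patients = 283/2448 = 0.1156
risk, low-dose patients = 566/4934 = 0.1147
RR = 0.1156 / 0.1147 = 1.008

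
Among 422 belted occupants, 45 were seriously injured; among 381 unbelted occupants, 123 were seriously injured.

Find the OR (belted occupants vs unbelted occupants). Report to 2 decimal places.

odds, belted occupants = 45/377 = 0.1194
odds, unbelted occupants = 123/258 = 0.4767
OR = 0.1194 / 0.4767 = 0.25

OR = 0.25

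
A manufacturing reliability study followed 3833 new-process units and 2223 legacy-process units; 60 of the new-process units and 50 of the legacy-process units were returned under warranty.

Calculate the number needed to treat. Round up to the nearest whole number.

risk, new-process units = 60/3833 = 0.015654
risk, legacy-process units = 50/2223 = 0.022492
absolute risk difference = 0.006839
1 / 0.006839 = 146.220 → round up → 147

147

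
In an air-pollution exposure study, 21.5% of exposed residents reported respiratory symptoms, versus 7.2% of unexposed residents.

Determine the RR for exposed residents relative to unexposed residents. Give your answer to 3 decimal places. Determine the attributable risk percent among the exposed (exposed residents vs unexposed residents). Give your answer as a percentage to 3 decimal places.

RR = 2.986; AR% = 66.512%

RR = 0.2150 / 0.0720 = 2.986
AR% = (0.2150 − 0.0720) / 0.2150 = 0.6651 → 66.512%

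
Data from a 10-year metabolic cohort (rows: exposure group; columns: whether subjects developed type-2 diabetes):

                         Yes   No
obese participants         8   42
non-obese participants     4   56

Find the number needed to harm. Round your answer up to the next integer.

risk, obese participants = 8/50 = 0.160000
risk, non-obese participants = 4/60 = 0.066667
absolute risk difference = 0.093333
1 / 0.093333 = 10.714 → round up → 11

11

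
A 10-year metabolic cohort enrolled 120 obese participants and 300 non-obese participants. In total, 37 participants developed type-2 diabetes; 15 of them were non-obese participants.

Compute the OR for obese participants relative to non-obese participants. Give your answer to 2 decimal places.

obese participants with the outcome: 37 − 15 = 22
obese participants without the outcome: 120 − 22 = 98
non-obese participants without the outcome: 300 − 15 = 285
odds, obese participants = 22/98 = 0.2245
odds, non-obese participants = 15/285 = 0.0526
OR = 0.2245 / 0.0526 = 4.27

4.27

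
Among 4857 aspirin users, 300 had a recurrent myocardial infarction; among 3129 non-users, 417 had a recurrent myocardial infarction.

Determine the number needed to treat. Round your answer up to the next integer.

14

risk, aspirin users = 300/4857 = 0.061767
risk, non-users = 417/3129 = 0.133269
absolute risk difference = 0.071503
1 / 0.071503 = 13.985 → round up → 14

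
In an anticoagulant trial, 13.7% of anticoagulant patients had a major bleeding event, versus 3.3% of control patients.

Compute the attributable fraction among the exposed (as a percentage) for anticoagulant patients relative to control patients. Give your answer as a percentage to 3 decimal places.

AR% = (0.13700 − 0.03300) / 0.13700 = 0.7591 → 75.912%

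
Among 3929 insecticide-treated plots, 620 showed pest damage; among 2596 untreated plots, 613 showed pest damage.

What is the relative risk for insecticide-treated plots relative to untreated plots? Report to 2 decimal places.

risk, insecticide-treated plots = 620/3929 = 0.1578
risk, untreated plots = 613/2596 = 0.2361
RR = 0.1578 / 0.2361 = 0.67

RR: 0.67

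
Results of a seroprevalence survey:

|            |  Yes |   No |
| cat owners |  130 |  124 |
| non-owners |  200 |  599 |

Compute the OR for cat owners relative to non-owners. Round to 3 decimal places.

OR = (130 × 599) / (124 × 200) = 77870/24800 ≈ 3.140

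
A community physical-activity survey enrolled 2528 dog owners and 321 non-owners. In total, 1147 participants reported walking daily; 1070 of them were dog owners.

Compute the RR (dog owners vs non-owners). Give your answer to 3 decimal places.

dog owners without the outcome: 2528 − 1070 = 1458
non-owners with the outcome: 1147 − 1070 = 77
non-owners without the outcome: 321 − 77 = 244
risk, dog owners = 1070/2528 = 0.4233
risk, non-owners = 77/321 = 0.2399
RR = 0.4233 / 0.2399 = 1.764

1.764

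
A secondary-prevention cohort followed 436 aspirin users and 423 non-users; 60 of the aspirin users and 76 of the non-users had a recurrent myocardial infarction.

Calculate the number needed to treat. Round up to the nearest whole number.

24

risk, aspirin users = 60/436 = 0.137615
risk, non-users = 76/423 = 0.179669
absolute risk difference = 0.042054
1 / 0.042054 = 23.779 → round up → 24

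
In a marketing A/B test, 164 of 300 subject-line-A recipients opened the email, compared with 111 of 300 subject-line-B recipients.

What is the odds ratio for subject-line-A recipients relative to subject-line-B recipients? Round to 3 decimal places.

odds, subject-line-A recipients = 164/136 = 1.2059
odds, subject-line-B recipients = 111/189 = 0.5873
OR = 1.2059 / 0.5873 = 2.053

OR ≈ 2.053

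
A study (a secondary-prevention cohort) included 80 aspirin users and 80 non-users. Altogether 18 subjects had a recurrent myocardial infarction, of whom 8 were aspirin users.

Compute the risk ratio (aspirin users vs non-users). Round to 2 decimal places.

RR = 0.80

aspirin users without the outcome: 80 − 8 = 72
non-users with the outcome: 18 − 8 = 10
non-users without the outcome: 80 − 10 = 70
risk, aspirin users = 8/80 = 0.1000
risk, non-users = 10/80 = 0.1250
RR = 0.1000 / 0.1250 = 0.80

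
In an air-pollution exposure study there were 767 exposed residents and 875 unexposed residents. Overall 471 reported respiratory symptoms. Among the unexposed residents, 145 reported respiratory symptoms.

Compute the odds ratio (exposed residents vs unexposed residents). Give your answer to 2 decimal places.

3.72

exposed residents with the outcome: 471 − 145 = 326
exposed residents without the outcome: 767 − 326 = 441
unexposed residents without the outcome: 875 − 145 = 730
OR = (326 × 730) / (441 × 145) = 237980/63945 ≈ 3.72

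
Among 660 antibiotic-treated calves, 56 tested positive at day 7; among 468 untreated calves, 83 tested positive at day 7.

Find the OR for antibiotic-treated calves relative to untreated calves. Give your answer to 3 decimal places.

OR = (56 × 385) / (604 × 83) = 21560/50132 ≈ 0.430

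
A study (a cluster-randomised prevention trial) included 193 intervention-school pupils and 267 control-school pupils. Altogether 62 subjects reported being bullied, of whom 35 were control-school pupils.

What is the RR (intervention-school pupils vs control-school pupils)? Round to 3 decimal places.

RR ≈ 1.067

intervention-school pupils with the outcome: 62 − 35 = 27
intervention-school pupils without the outcome: 193 − 27 = 166
control-school pupils without the outcome: 267 − 35 = 232
risk, intervention-school pupils = 27/193 = 0.1399
risk, control-school pupils = 35/267 = 0.1311
RR = 0.1399 / 0.1311 = 1.067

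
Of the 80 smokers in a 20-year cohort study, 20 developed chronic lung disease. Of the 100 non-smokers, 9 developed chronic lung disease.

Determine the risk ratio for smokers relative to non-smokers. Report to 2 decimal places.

risk, smokers = 20/80 = 0.2500
risk, non-smokers = 9/100 = 0.0900
RR = 0.2500 / 0.0900 = 2.78

RR: 2.78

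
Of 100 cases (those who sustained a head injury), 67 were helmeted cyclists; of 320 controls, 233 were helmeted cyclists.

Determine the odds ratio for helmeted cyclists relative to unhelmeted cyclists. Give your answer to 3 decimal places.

odds, helmeted cyclists = 67/233 = 0.2876
odds, unhelmeted cyclists = 33/87 = 0.3793
OR = 0.2876 / 0.3793 = 0.758

OR = 0.758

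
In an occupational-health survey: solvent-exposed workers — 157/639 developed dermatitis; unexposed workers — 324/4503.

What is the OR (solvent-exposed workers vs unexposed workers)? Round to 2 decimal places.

odds, solvent-exposed workers = 157/482 = 0.3257
odds, unexposed workers = 324/4179 = 0.0775
OR = 0.3257 / 0.0775 = 4.20

OR ≈ 4.20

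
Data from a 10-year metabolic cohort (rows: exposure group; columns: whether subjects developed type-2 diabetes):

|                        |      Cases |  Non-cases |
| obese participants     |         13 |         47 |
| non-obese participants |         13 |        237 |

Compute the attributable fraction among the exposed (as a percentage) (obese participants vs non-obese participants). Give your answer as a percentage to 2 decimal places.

76.00%

risk, obese participants = 13/60 = 0.2167
risk, non-obese participants = 13/250 = 0.0520
AR% = (0.2167 − 0.0520) / 0.2167 = 0.7600 → 76.00%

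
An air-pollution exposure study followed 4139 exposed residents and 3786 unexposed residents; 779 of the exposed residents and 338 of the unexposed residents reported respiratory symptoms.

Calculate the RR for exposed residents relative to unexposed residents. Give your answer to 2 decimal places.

RR ≈ 2.11

risk, exposed residents = 779/4139 = 0.1882
risk, unexposed residents = 338/3786 = 0.0893
RR = 0.1882 / 0.0893 = 2.11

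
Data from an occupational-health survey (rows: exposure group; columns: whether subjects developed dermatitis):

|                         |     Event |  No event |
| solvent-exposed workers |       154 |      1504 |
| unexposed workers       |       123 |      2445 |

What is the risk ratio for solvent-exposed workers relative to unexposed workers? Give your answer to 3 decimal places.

risk, solvent-exposed workers = 154/1658 = 0.09288
risk, unexposed workers = 123/2568 = 0.04790
RR = 0.09288 / 0.04790 = 1.939

RR ≈ 1.939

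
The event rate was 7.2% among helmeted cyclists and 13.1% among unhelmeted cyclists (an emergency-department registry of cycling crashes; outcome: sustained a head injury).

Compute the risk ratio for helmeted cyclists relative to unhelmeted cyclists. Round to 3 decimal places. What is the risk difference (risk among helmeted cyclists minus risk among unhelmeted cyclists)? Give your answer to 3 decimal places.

RR = 0.550; RD = -0.059

RR = 0.0720 / 0.1310 = 0.550
risk difference = 0.0720 − 0.1310 = -0.059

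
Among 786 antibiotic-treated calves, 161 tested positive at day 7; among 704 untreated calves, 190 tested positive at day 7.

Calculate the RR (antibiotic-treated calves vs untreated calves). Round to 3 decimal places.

0.759

risk, antibiotic-treated calves = 161/786 = 0.2048
risk, untreated calves = 190/704 = 0.2699
RR = 0.2048 / 0.2699 = 0.759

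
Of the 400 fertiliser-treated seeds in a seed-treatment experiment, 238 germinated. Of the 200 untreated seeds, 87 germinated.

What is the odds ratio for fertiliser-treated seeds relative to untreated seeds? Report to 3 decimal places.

odds, fertiliser-treated seeds = 238/162 = 1.4691
odds, untreated seeds = 87/113 = 0.7699
OR = 1.4691 / 0.7699 = 1.908

1.908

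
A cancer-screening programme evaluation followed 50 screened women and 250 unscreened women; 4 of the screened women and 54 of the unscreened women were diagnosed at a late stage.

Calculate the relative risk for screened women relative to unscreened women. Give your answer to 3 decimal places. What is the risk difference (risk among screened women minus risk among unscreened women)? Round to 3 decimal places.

RR = 0.370; RD = -0.136

risk, screened women = 4/50 = 0.0800
risk, unscreened women = 54/250 = 0.2160
RR = 0.0800 / 0.2160 = 0.370
risk difference = 0.0800 − 0.2160 = -0.136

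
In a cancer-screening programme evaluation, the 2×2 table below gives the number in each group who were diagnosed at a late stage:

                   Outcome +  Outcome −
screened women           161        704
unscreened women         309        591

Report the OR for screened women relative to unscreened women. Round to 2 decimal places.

OR = (161 × 591) / (704 × 309) = 95151/217536 ≈ 0.44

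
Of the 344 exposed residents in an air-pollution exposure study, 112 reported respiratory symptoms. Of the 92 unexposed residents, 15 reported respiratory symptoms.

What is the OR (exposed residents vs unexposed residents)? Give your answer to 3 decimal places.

OR = (112 × 77) / (232 × 15) = 8624/3480 ≈ 2.478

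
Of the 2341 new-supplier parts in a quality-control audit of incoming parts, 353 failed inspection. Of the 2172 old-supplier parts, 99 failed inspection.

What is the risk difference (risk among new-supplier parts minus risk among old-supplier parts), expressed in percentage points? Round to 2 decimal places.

10.52

risk, new-supplier parts = 353/2341 = 0.15079
risk, old-supplier parts = 99/2172 = 0.04558
risk difference = 0.15079 − 0.04558 = 0.10521 → 10.52 percentage points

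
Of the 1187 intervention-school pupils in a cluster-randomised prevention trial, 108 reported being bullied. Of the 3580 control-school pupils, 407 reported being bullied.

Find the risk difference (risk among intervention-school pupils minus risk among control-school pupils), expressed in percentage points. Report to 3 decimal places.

RD = -2.270

risk, intervention-school pupils = 108/1187 = 0.0910
risk, control-school pupils = 407/3580 = 0.1137
risk difference = 0.0910 − 0.1137 = -0.0227 → -2.270 percentage points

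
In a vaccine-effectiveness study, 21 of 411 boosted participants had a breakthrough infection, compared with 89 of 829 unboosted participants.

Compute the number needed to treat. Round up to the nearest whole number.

risk, boosted participants = 21/411 = 0.051095
risk, unboosted participants = 89/829 = 0.107358
absolute risk difference = 0.056263
1 / 0.056263 = 17.774 → round up → 18

NNT: 18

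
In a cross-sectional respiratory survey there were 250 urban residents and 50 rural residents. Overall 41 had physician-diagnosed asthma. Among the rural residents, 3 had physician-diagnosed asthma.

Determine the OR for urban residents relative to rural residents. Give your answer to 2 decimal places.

urban residents with the outcome: 41 − 3 = 38
urban residents without the outcome: 250 − 38 = 212
rural residents without the outcome: 50 − 3 = 47
OR = (38 × 47) / (212 × 3) = 1786/636 ≈ 2.81

OR ≈ 2.81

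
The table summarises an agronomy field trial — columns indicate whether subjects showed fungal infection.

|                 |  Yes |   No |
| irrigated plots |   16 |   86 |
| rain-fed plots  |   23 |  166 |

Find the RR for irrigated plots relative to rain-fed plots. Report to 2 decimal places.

risk, irrigated plots = 16/102 = 0.1569
risk, rain-fed plots = 23/189 = 0.1217
RR = 0.1569 / 0.1217 = 1.29

RR ≈ 1.29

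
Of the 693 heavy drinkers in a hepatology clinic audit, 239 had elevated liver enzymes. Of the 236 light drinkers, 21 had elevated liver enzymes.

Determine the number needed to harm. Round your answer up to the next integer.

NNH ≈ 4

risk, heavy drinkers = 239/693 = 0.344877
risk, light drinkers = 21/236 = 0.088983
absolute risk difference = 0.255894
1 / 0.255894 = 3.908 → round up → 4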